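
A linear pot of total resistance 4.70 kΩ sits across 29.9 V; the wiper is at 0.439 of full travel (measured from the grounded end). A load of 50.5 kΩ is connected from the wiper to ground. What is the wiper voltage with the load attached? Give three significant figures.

The wiper splits the pot into (1−α)R = 2.637 kΩ above and αR = 2.063 kΩ below.
Lower section ‖ load = 1.982 kΩ.
V_wiper = 29.9 × 1.982/(2.637 + 1.982) = 12.8 V.

V ≈ 12.8 V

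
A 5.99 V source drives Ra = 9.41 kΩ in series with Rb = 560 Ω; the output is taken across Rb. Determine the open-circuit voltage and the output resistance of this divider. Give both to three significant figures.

V_th = 0.336 V, R_th = 529 Ω

V_th is the open-circuit tap voltage: 5.99 × 560/(9410 + 560) = 0.336 V.
With the supply zeroed, Ra and Rb appear in parallel from the tap: R_th = Ra‖Rb = (9410 × 560)/9970 = 529 Ω.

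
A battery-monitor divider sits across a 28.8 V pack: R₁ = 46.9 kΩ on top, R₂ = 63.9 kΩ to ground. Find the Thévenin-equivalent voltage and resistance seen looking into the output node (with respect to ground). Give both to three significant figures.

V_th = 16.6 V, R_th = 27.0 kΩ

V_th is the open-circuit tap voltage: 28.8 × 63.9/(46.9 + 63.9) = 16.6 V.
With the supply zeroed, R₁ and R₂ appear in parallel from the tap: R_th = R₁‖R₂ = (46.9 × 63.9)/110.8 = 27.0 kΩ.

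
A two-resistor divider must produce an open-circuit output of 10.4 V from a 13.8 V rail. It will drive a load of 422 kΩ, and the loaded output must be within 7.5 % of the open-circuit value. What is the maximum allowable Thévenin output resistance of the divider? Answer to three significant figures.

R_th ≤ 34.2 kΩ

Loading drop = R_th/(R_th + R_L) ≤ 0.0750, so R_th ≤ R_L · ε/(1−ε) = 422 kΩ × 0.0750/0.9250 = 34.2 kΩ.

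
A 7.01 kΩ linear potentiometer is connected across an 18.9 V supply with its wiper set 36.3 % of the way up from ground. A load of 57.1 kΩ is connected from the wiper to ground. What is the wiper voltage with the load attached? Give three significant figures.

The wiper splits the pot into (1−α)R = 4.465 kΩ above and αR = 2.545 kΩ below.
Lower section ‖ load = 2.436 kΩ.
V_wiper = 18.9 × 2.436/(4.465 + 2.436) = 6.67 V.

V ≈ 6.67 V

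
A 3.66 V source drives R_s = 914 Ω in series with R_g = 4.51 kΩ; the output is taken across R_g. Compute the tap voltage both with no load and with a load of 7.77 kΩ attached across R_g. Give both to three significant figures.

Open-circuit: V = 3.66 × 4510/(914 + 4510) = 3.04 V.
With the load, R_g becomes R_g‖R_L = 2854 Ω, so V = 3.66 × 2854/3768 = 2.77 V.

Unloaded: 3.04 V; loaded: 2.77 V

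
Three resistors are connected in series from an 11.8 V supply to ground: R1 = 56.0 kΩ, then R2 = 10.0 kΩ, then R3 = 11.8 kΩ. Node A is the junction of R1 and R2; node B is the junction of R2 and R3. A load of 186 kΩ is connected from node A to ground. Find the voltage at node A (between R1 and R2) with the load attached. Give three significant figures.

Below node A the series string R2+R3 = 21.80 kΩ sits in parallel with the 186 kΩ load: 19.51 kΩ.
V_A = 11.8 × 19.51/(56.0 + 19.51) = 3.05 V.

V ≈ 3.05 V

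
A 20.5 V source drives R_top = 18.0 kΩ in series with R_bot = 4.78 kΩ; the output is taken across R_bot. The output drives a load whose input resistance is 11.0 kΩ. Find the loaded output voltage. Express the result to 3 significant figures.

The load sits in parallel with R_bot: R_bot‖R_L = (4.78 × 11.0) / (4.78 + 11.0) = 3.332 kΩ.
V_out = 20.5 × 3.332 / (18.0 + 3.332) = 20.5 × 3.332/21.33 = 3.20 V.

V_out ≈ 3.20 V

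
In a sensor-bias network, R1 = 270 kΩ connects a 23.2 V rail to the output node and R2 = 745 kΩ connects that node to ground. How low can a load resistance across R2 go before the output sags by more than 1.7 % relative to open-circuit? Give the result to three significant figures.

Output resistance R_th = R1‖R2 = (270 × 745)/1015 = 198.2 kΩ.
The fractional drop is R_th/(R_th + R_L); requiring this ≤ 0.0170 gives R_L ≥ R_th(1/0.0170 − 1) = 198.2 × 57.82 = 11.5 MΩ.

R_L(min) ≈ 11.5 MΩ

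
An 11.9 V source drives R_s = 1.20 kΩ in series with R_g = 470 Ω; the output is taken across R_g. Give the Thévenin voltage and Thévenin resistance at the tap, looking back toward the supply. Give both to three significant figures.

V_th = 3.35 V, R_th = 338 Ω

V_th is the open-circuit tap voltage: 11.9 × 470/(1200 + 470) = 3.35 V.
With the supply zeroed, R_s and R_g appear in parallel from the tap: R_th = R_s‖R_g = (1200 × 470)/1670 = 338 Ω.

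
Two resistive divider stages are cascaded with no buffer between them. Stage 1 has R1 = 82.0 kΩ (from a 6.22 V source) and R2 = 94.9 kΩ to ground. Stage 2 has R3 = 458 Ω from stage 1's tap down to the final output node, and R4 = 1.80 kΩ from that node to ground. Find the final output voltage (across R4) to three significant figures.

V_out ≈ 0.130 V

Stage 2 presents R3+R4 = 2258 Ω as a load on stage 1's tap.
Stage 1's lower leg becomes R2‖(R3+R4) = 2206 Ω, so V_mid = 6.22 × 2206/84210 = 0.1629 V.
Stage 2 is itself unloaded: V_out = V_mid × R4/(R3+R4) = 0.1629 × 1800/2258 = 0.130 V.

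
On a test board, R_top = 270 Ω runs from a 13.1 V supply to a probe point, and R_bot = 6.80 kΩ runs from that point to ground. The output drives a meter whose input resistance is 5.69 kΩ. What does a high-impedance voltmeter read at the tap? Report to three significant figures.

V_out ≈ 12.0 V

The load sits in parallel with R_bot: R_bot‖R_L = (6800 × 5690) / (6800 + 5690) = 3098 Ω.
V_out = 13.1 × 3098 / (270 + 3098) = 13.1 × 3098/3368 = 12.0 V.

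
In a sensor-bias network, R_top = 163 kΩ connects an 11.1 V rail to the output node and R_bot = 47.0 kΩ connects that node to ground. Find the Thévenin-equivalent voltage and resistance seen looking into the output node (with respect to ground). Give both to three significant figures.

V_th = 2.48 V, R_th = 36.5 kΩ

V_th is the open-circuit tap voltage: 11.1 × 47.0/(163 + 47.0) = 2.48 V.
With the supply zeroed, R_top and R_bot appear in parallel from the tap: R_th = R_top‖R_bot = (163 × 47.0)/210.0 = 36.5 kΩ.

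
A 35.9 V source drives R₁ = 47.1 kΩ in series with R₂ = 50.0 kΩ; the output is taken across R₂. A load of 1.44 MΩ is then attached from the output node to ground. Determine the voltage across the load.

The load sits in parallel with R₂: R₂‖R_L = (50.0 × 1440) / (50.0 + 1440) = 48.32 kΩ.
V_out = 35.9 × 48.32 / (47.1 + 48.32) = 35.9 × 48.32/95.42 = 18.2 V.

V_out ≈ 18.2 V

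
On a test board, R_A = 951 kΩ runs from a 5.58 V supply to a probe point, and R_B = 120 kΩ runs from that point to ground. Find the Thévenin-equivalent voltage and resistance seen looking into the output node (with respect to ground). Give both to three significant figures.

V_th = 0.625 V, R_th = 107 kΩ

V_th is the open-circuit tap voltage: 5.58 × 120/(951 + 120) = 0.625 V.
With the supply zeroed, R_A and R_B appear in parallel from the tap: R_th = R_A‖R_B = (951 × 120)/1071 = 107 kΩ.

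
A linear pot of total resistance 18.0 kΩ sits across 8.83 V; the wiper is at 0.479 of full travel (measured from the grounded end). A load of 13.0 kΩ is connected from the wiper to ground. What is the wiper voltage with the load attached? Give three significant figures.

The wiper splits the pot into (1−α)R = 9.378 kΩ above and αR = 8.622 kΩ below.
Lower section ‖ load = 5.184 kΩ.
V_wiper = 8.83 × 5.184/(9.378 + 5.184) = 3.14 V.

V ≈ 3.14 V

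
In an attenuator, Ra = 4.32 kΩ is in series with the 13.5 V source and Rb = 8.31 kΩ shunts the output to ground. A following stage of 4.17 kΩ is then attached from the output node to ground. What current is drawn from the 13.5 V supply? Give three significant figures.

Rb‖R_L = 2.777 kΩ, so the source sees Ra + Rb‖R_L = 7.097 kΩ.
I = 13.5 V / 7.097 kΩ = 1.90 mA.

I ≈ 1.90 mA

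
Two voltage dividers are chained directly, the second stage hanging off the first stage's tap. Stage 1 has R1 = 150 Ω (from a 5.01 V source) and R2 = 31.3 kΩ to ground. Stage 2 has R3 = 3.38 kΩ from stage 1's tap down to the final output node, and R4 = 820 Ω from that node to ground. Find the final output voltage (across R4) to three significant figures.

V_out ≈ 0.940 V

Stage 2 presents R3+R4 = 4200 Ω as a load on stage 1's tap.
Stage 1's lower leg becomes R2‖(R3+R4) = 3703 Ω, so V_mid = 5.01 × 3703/3853 = 4.815 V.
Stage 2 is itself unloaded: V_out = V_mid × R4/(R3+R4) = 4.815 × 820/4200 = 0.940 V.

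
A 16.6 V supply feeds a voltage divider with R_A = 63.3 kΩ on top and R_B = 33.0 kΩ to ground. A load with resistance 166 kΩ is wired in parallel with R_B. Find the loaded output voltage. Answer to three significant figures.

V_out ≈ 5.03 V

The load sits in parallel with R_B: R_B‖R_L = (33.0 × 166) / (33.0 + 166) = 27.53 kΩ.
V_out = 16.6 × 27.53 / (63.3 + 27.53) = 16.6 × 27.53/90.83 = 5.03 V.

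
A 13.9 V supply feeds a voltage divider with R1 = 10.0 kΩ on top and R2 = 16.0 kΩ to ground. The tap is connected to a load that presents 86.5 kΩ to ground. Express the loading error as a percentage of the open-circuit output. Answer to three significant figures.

6.64 %

The divider's output (Thévenin) resistance is R1‖R2 = 6.154 kΩ.
Fractional drop under load = R_th/(R_th + R_L) = 6.154 / (6.154 + 86.5) = 0.06642.
So the output falls by 6.64 %.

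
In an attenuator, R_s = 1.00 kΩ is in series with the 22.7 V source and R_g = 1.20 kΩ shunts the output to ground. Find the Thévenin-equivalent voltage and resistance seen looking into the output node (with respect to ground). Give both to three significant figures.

V_th = 12.4 V, R_th = 545 Ω

V_th is the open-circuit tap voltage: 22.7 × 1.20/(1.00 + 1.20) = 12.4 V.
With the supply zeroed, R_s and R_g appear in parallel from the tap: R_th = R_s‖R_g = (1.00 × 1.20)/2.200 = 545 Ω.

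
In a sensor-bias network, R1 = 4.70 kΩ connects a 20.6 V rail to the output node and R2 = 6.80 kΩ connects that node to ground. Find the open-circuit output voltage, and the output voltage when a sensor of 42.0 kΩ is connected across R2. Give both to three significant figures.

Unloaded: 12.2 V; loaded: 11.4 V

Open-circuit: V = 20.6 × 6.80/(4.70 + 6.80) = 12.2 V.
With the load, R2 becomes R2‖R_L = 5.852 kΩ, so V = 20.6 × 5.852/10.55 = 11.4 V.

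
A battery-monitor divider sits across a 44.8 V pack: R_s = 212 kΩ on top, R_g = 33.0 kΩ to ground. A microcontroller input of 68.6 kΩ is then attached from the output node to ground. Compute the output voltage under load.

The load sits in parallel with R_g: R_g‖R_L = (33.0 × 68.6) / (33.0 + 68.6) = 22.28 kΩ.
V_out = 44.8 × 22.28 / (212 + 22.28) = 44.8 × 22.28/234.3 = 4.26 V.

V_out ≈ 4.26 V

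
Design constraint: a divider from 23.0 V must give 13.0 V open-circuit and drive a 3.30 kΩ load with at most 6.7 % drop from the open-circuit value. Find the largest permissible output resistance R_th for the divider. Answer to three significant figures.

R_th ≤ 237 Ω

Loading drop = R_th/(R_th + R_L) ≤ 0.0670, so R_th ≤ R_L · ε/(1−ε) = 3.30 kΩ × 0.0670/0.9330 = 237 Ω.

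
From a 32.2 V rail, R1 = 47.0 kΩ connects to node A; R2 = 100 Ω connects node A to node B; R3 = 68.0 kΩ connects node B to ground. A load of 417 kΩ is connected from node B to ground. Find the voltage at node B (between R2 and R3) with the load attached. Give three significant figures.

At node B, R3 is in parallel with the load: R3‖R_L = 58470 Ω.
Below node A the resistance is R2 + (R3‖R_L) = 58570 Ω, so V_A = 32.2 × 58570/105600 = 17.86 V.
Then V_B = V_A × (R3‖R_L)/(R2 + R3‖R_L) = 17.86 × 58470/58570 = 17.8 V.

V ≈ 17.8 V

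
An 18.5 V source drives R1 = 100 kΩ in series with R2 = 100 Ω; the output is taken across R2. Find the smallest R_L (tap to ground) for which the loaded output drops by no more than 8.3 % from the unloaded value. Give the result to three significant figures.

Output resistance R_th = R1‖R2 = (100000 × 100)/100100 = 99.90 Ω.
The fractional drop is R_th/(R_th + R_L); requiring this ≤ 0.0830 gives R_L ≥ R_th(1/0.0830 − 1) = 99.90 × 11.05 = 1.10 kΩ.

R_L(min) ≈ 1.10 kΩ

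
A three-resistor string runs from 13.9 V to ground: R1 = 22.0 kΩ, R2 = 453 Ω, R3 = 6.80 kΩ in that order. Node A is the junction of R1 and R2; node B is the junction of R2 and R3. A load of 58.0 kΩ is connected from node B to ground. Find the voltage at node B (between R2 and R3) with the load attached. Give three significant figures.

At node B, R3 is in parallel with the load: R3‖R_L = 6086 Ω.
Below node A the resistance is R2 + (R3‖R_L) = 6539 Ω, so V_A = 13.9 × 6539/28540 = 3.185 V.
Then V_B = V_A × (R3‖R_L)/(R2 + R3‖R_L) = 3.185 × 6086/6539 = 2.96 V.

V ≈ 2.96 V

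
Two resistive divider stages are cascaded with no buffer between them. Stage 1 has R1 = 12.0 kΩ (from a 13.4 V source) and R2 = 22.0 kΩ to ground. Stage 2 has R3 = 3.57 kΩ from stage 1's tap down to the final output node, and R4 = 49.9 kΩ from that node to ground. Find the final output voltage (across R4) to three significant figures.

V_out ≈ 7.07 V

Stage 2 presents R3+R4 = 53.47 kΩ as a load on stage 1's tap.
Stage 1's lower leg becomes R2‖(R3+R4) = 15.59 kΩ, so V_mid = 13.4 × 15.59/27.59 = 7.571 V.
Stage 2 is itself unloaded: V_out = V_mid × R4/(R3+R4) = 7.571 × 49.9/53.47 = 7.07 V.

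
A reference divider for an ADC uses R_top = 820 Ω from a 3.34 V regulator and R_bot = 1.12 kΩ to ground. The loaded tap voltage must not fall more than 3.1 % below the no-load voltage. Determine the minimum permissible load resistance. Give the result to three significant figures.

R_L(min) ≈ 14.8 kΩ

Output resistance R_th = R_top‖R_bot = (820 × 1120)/1940 = 473.4 Ω.
The fractional drop is R_th/(R_th + R_L); requiring this ≤ 0.0310 gives R_L ≥ R_th(1/0.0310 − 1) = 473.4 × 31.26 = 14.8 kΩ.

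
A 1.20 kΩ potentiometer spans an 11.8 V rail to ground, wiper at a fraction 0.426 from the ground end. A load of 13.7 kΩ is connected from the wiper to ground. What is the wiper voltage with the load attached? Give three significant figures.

The wiper splits the pot into (1−α)R = 688.8 Ω above and αR = 511.2 Ω below.
Lower section ‖ load = 492.8 Ω.
V_wiper = 11.8 × 492.8/(688.8 + 492.8) = 4.92 V.

V ≈ 4.92 V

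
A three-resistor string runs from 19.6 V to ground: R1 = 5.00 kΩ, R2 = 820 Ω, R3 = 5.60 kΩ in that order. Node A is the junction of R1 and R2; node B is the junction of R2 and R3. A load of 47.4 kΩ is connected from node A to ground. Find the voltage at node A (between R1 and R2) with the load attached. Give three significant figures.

Below node A the series string R2+R3 = 6420 Ω sits in parallel with the 47400 Ω load: 5654 Ω.
V_A = 19.6 × 5654/(5000 + 5654) = 10.4 V.

V ≈ 10.4 V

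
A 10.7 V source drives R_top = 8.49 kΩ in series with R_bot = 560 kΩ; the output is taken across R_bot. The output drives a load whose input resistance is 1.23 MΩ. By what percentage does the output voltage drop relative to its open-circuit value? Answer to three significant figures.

0.675 %

The divider's output (Thévenin) resistance is R_top‖R_bot = 8.363 kΩ.
Fractional drop under load = R_th/(R_th + R_L) = 8.363 / (8.363 + 1230) = 0.006753.
So the output falls by 0.675 %.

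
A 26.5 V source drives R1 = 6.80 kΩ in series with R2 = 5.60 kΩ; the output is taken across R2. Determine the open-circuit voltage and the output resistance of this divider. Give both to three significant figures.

V_th is the open-circuit tap voltage: 26.5 × 5.60/(6.80 + 5.60) = 12.0 V.
With the supply zeroed, R1 and R2 appear in parallel from the tap: R_th = R1‖R2 = (6.80 × 5.60)/12.40 = 3.07 kΩ.

V_th = 12.0 V, R_th = 3.07 kΩ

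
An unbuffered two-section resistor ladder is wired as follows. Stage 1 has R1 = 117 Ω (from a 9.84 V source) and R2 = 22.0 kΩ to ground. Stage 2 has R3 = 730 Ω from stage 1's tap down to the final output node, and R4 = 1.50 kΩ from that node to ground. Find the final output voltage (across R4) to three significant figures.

Stage 2 presents R3+R4 = 2230 Ω as a load on stage 1's tap.
Stage 1's lower leg becomes R2‖(R3+R4) = 2025 Ω, so V_mid = 9.84 × 2025/2142 = 9.302 V.
Stage 2 is itself unloaded: V_out = V_mid × R4/(R3+R4) = 9.302 × 1500/2230 = 6.26 V.

V_out ≈ 6.26 V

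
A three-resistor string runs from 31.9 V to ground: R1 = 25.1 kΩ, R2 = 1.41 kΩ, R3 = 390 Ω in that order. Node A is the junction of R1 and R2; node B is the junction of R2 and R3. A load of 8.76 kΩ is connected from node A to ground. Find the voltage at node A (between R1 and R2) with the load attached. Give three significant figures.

Below node A the series string R2+R3 = 1800 Ω sits in parallel with the 8760 Ω load: 1493 Ω.
V_A = 31.9 × 1493/(25100 + 1493) = 1.79 V.

V ≈ 1.79 V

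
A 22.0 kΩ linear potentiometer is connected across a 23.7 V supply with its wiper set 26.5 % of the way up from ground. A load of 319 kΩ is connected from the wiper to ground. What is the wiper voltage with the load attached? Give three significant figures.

V ≈ 6.20 V

The wiper splits the pot into (1−α)R = 16.17 kΩ above and αR = 5.830 kΩ below.
Lower section ‖ load = 5.725 kΩ.
V_wiper = 23.7 × 5.725/(16.17 + 5.725) = 6.20 V.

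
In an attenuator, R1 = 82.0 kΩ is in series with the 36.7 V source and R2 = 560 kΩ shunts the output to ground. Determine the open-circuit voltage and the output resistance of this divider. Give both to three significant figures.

V_th = 32.0 V, R_th = 71.5 kΩ

V_th is the open-circuit tap voltage: 36.7 × 560/(82.0 + 560) = 32.0 V.
With the supply zeroed, R1 and R2 appear in parallel from the tap: R_th = R1‖R2 = (82.0 × 560)/642.0 = 71.5 kΩ.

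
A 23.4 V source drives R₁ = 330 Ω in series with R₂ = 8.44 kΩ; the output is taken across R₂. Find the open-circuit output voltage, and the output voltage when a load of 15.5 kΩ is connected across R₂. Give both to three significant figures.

Open-circuit: V = 23.4 × 8440/(330 + 8440) = 22.5 V.
With the load, R₂ becomes R₂‖R_L = 5464 Ω, so V = 23.4 × 5464/5794 = 22.1 V.

Unloaded: 22.5 V; loaded: 22.1 V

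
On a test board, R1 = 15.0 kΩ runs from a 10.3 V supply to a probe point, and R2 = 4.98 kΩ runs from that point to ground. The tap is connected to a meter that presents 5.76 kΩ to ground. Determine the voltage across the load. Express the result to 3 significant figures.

V_out ≈ 1.56 V

The load sits in parallel with R2: R2‖R_L = (4.98 × 5.76) / (4.98 + 5.76) = 2.671 kΩ.
V_out = 10.3 × 2.671 / (15.0 + 2.671) = 10.3 × 2.671/17.67 = 1.56 V.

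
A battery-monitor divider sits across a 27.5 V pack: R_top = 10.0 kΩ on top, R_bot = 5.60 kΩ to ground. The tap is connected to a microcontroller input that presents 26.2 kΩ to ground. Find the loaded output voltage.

The load sits in parallel with R_bot: R_bot‖R_L = (5.60 × 26.2) / (5.60 + 26.2) = 4.614 kΩ.
V_out = 27.5 × 4.614 / (10.0 + 4.614) = 27.5 × 4.614/14.61 = 8.68 V.
(Unloaded it would have been 9.87 V.)

V_out ≈ 8.68 V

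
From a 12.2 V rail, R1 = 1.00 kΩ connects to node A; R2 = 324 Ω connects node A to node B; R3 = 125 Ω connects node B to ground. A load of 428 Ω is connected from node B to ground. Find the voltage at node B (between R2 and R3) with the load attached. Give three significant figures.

V ≈ 0.831 V

At node B, R3 is in parallel with the load: R3‖R_L = 96.75 Ω.
Below node A the resistance is R2 + (R3‖R_L) = 420.7 Ω, so V_A = 12.2 × 420.7/1421 = 3.613 V.
Then V_B = V_A × (R3‖R_L)/(R2 + R3‖R_L) = 3.613 × 96.75/420.7 = 0.831 V.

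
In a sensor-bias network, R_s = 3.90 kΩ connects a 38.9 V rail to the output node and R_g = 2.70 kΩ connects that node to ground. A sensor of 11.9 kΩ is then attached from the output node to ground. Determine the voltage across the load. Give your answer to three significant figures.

The load sits in parallel with R_g: R_g‖R_L = (2.70 × 11.9) / (2.70 + 11.9) = 2.201 kΩ.
V_out = 38.9 × 2.201 / (3.90 + 2.201) = 38.9 × 2.201/6.101 = 14.0 V.

V_out ≈ 14.0 V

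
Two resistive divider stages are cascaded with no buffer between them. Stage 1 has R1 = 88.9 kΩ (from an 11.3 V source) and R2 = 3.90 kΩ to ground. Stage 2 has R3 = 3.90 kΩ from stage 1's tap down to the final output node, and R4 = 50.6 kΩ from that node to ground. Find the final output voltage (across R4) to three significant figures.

V_out ≈ 0.413 V

Stage 2 presents R3+R4 = 54.50 kΩ as a load on stage 1's tap.
Stage 1's lower leg becomes R2‖(R3+R4) = 3.640 kΩ, so V_mid = 11.3 × 3.640/92.54 = 0.4444 V.
Stage 2 is itself unloaded: V_out = V_mid × R4/(R3+R4) = 0.4444 × 50.6/54.50 = 0.413 V.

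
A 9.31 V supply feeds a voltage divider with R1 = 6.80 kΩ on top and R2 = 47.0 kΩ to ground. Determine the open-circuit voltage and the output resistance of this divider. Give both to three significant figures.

V_th = 8.13 V, R_th = 5.94 kΩ

V_th is the open-circuit tap voltage: 9.31 × 47.0/(6.80 + 47.0) = 8.13 V.
With the supply zeroed, R1 and R2 appear in parallel from the tap: R_th = R1‖R2 = (6.80 × 47.0)/53.80 = 5.94 kΩ.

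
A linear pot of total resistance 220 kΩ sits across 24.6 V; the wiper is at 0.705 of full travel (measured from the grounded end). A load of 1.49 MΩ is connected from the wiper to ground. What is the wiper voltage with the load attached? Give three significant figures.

V ≈ 16.8 V

The wiper splits the pot into (1−α)R = 64.90 kΩ above and αR = 155.1 kΩ below.
Lower section ‖ load = 140.5 kΩ.
V_wiper = 24.6 × 140.5/(64.90 + 140.5) = 16.8 V.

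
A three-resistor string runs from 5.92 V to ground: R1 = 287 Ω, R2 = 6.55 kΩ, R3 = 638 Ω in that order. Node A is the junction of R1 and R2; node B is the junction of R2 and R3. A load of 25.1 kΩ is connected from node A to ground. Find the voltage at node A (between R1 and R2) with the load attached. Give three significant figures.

V ≈ 5.63 V

Below node A the series string R2+R3 = 7188 Ω sits in parallel with the 25100 Ω load: 5588 Ω.
V_A = 5.92 × 5588/(287 + 5588) = 5.63 V.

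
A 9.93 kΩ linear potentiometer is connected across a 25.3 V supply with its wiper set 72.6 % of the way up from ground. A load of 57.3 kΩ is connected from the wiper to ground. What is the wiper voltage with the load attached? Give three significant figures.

The wiper splits the pot into (1−α)R = 2.721 kΩ above and αR = 7.209 kΩ below.
Lower section ‖ load = 6.404 kΩ.
V_wiper = 25.3 × 6.404/(2.721 + 6.404) = 17.8 V.

V ≈ 17.8 V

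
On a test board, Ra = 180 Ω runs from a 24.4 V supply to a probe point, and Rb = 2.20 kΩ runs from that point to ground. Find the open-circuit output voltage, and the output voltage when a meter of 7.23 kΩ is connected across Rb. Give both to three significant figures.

Unloaded: 22.6 V; loaded: 22.0 V

Open-circuit: V = 24.4 × 2200/(180 + 2200) = 22.6 V.
With the load, Rb becomes Rb‖R_L = 1687 Ω, so V = 24.4 × 1687/1867 = 22.0 V.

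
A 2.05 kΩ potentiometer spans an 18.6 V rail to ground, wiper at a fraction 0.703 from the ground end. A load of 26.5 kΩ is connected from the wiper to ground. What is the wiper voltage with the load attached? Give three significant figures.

V ≈ 12.9 V

The wiper splits the pot into (1−α)R = 608.9 Ω above and αR = 1441 Ω below.
Lower section ‖ load = 1367 Ω.
V_wiper = 18.6 × 1367/(608.9 + 1367) = 12.9 V.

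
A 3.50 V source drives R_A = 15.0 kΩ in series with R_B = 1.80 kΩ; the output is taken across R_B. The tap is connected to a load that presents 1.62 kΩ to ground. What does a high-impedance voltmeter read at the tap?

V_out ≈ 0.188 V

The load sits in parallel with R_B: R_B‖R_L = (1.80 × 1.62) / (1.80 + 1.62) = 0.8526 kΩ.
V_out = 3.50 × 0.8526 / (15.0 + 0.8526) = 3.50 × 0.8526/15.85 = 0.188 V.
(Unloaded it would have been 0.375 V.)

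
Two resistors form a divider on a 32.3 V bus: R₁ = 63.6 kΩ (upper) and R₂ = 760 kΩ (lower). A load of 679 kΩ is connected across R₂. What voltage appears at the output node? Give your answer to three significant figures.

The load sits in parallel with R₂: R₂‖R_L = (760 × 679) / (760 + 679) = 358.6 kΩ.
V_out = 32.3 × 358.6 / (63.6 + 358.6) = 32.3 × 358.6/422.2 = 27.4 V.
(Unloaded it would have been 29.8 V.)

V_out ≈ 27.4 V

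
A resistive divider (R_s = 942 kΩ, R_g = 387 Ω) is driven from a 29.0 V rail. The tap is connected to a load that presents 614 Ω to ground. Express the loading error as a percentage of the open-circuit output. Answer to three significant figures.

38.7 %

Unloaded V = 29.0 × 387/942400 = 0.01191 V.
Loaded: R_g‖R_L = 237.4 Ω, giving V = 29.0 × 237.4/942200 = 0.007306 V.
Drop = (0.01191 − 0.007306) / 0.01191 = 38.7 %.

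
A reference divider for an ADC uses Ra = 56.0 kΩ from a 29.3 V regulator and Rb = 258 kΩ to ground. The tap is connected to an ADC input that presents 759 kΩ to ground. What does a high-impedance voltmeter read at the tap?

The load sits in parallel with Rb: Rb‖R_L = (258 × 759) / (258 + 759) = 192.5 kΩ.
V_out = 29.3 × 192.5 / (56.0 + 192.5) = 29.3 × 192.5/248.5 = 22.7 V.

V_out ≈ 22.7 V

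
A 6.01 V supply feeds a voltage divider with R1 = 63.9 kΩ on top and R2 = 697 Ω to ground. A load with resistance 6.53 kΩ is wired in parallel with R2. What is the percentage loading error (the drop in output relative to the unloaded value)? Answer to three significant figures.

9.55 %

The divider's output (Thévenin) resistance is R1‖R2 = 689.5 Ω.
Fractional drop under load = R_th/(R_th + R_L) = 689.5 / (689.5 + 6530) = 0.09550.
So the output falls by 9.55 %.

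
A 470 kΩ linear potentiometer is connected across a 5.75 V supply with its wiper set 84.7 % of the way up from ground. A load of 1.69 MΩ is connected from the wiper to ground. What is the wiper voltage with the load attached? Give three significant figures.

The wiper splits the pot into (1−α)R = 71.91 kΩ above and αR = 398.1 kΩ below.
Lower section ‖ load = 322.2 kΩ.
V_wiper = 5.75 × 322.2/(71.91 + 322.2) = 4.70 V.

V ≈ 4.70 V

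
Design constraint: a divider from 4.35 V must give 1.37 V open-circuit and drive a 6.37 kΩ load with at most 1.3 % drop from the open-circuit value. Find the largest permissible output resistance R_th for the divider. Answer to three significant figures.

R_th ≤ 83.9 Ω

Loading drop = R_th/(R_th + R_L) ≤ 0.0130, so R_th ≤ R_L · ε/(1−ε) = 6.37 kΩ × 0.0130/0.9870 = 83.9 Ω.
(Any R1, R2 with R2/(R1+R2) = 0.315 and R1‖R2 ≤ 83.9 Ω will meet the spec.)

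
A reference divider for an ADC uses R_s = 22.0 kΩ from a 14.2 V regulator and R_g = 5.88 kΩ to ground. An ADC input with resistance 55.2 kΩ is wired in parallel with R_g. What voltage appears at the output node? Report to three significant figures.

V_out ≈ 2.76 V

The load sits in parallel with R_g: R_g‖R_L = (5.88 × 55.2) / (5.88 + 55.2) = 5.314 kΩ.
V_out = 14.2 × 5.314 / (22.0 + 5.314) = 14.2 × 5.314/27.31 = 2.76 V.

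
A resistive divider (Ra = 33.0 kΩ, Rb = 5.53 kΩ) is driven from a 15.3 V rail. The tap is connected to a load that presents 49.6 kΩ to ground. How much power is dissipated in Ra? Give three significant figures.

Total resistance from the source is Ra + (Rb‖R_L) = 37.98 kΩ, so I = 15.3/37.98 kΩ = 0.4029 mA.
P = I²·Ra = (0.4029 mA)² × 33.0 kΩ = 5.36 mW.

P ≈ 5.36 mW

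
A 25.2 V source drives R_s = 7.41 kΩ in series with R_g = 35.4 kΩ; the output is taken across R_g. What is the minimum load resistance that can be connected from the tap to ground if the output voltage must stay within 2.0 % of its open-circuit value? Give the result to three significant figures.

R_L(min) ≈ 300 kΩ

Output resistance R_th = R_s‖R_g = (7.41 × 35.4)/42.81 = 6.127 kΩ.
The fractional drop is R_th/(R_th + R_L); requiring this ≤ 0.0200 gives R_L ≥ R_th(1/0.0200 − 1) = 6.127 × 49.00 = 300 kΩ.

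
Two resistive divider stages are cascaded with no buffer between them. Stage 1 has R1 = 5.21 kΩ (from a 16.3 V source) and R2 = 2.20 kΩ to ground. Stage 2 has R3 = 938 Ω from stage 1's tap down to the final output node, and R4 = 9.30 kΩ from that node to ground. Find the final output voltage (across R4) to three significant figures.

V_out ≈ 3.82 V

Stage 2 presents R3+R4 = 10240 Ω as a load on stage 1's tap.
Stage 1's lower leg becomes R2‖(R3+R4) = 1811 Ω, so V_mid = 16.3 × 1811/7021 = 4.204 V.
Stage 2 is itself unloaded: V_out = V_mid × R4/(R3+R4) = 4.204 × 9300/10240 = 3.82 V.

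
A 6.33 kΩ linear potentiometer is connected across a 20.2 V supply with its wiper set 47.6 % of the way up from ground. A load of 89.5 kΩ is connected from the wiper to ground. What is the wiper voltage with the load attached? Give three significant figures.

V ≈ 9.45 V

The wiper splits the pot into (1−α)R = 3.317 kΩ above and αR = 3.013 kΩ below.
Lower section ‖ load = 2.915 kΩ.
V_wiper = 20.2 × 2.915/(3.317 + 2.915) = 9.45 V.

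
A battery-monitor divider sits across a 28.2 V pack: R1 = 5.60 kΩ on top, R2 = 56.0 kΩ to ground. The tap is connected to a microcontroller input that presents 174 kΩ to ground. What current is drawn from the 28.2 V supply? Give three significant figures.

R2‖R_L = 42.37 kΩ, so the source sees R1 + R2‖R_L = 47.97 kΩ.
I = 28.2 V / 47.97 kΩ = 0.588 mA.

I ≈ 0.588 mA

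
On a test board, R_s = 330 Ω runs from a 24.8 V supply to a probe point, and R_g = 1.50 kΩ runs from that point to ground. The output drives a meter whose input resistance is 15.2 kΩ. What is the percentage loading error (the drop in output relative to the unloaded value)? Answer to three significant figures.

The divider's output (Thévenin) resistance is R_s‖R_g = 270.5 Ω.
Fractional drop under load = R_th/(R_th + R_L) = 270.5 / (270.5 + 15200) = 0.01748.
So the output falls by 1.75 %.

1.75 %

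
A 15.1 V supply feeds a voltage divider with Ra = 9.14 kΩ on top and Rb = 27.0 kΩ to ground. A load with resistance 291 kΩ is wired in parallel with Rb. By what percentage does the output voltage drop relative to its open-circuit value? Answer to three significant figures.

2.29 %

The divider's output (Thévenin) resistance is Ra‖Rb = 6.828 kΩ.
Fractional drop under load = R_th/(R_th + R_L) = 6.828 / (6.828 + 291) = 0.02293.
So the output falls by 2.29 %.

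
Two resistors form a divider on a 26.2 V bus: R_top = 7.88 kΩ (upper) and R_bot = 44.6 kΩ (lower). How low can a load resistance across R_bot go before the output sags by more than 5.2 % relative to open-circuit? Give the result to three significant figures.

Output resistance R_th = R_top‖R_bot = (7.88 × 44.6)/52.48 = 6.697 kΩ.
The fractional drop is R_th/(R_th + R_L); requiring this ≤ 0.0520 gives R_L ≥ R_th(1/0.0520 − 1) = 6.697 × 18.23 = 122 kΩ.

R_L(min) ≈ 122 kΩ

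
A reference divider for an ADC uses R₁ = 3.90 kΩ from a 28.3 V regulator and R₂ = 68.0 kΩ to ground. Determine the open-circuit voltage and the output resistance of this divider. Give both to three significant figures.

V_th is the open-circuit tap voltage: 28.3 × 68.0/(3.90 + 68.0) = 26.8 V.
With the supply zeroed, R₁ and R₂ appear in parallel from the tap: R_th = R₁‖R₂ = (3.90 × 68.0)/71.90 = 3.69 kΩ.

V_th = 26.8 V, R_th = 3.69 kΩ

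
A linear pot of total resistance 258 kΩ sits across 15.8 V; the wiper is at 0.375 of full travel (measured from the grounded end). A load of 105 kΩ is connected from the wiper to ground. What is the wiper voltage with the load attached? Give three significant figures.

The wiper splits the pot into (1−α)R = 161.2 kΩ above and αR = 96.75 kΩ below.
Lower section ‖ load = 50.35 kΩ.
V_wiper = 15.8 × 50.35/(161.2 + 50.35) = 3.76 V.

V ≈ 3.76 V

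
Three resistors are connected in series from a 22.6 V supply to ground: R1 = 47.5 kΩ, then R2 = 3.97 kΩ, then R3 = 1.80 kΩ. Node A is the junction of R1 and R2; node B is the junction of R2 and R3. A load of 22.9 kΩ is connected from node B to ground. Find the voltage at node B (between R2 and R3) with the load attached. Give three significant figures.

V ≈ 0.710 V

At node B, R3 is in parallel with the load: R3‖R_L = 1.669 kΩ.
Below node A the resistance is R2 + (R3‖R_L) = 5.639 kΩ, so V_A = 22.6 × 5.639/53.14 = 2.398 V.
Then V_B = V_A × (R3‖R_L)/(R2 + R3‖R_L) = 2.398 × 1.669/5.639 = 0.710 V.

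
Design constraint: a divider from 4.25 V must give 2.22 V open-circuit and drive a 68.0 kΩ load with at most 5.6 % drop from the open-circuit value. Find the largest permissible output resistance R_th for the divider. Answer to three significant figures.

Loading drop = R_th/(R_th + R_L) ≤ 0.0560, so R_th ≤ R_L · ε/(1−ε) = 68.0 kΩ × 0.0560/0.9440 = 4.03 kΩ.

R_th ≤ 4.03 kΩ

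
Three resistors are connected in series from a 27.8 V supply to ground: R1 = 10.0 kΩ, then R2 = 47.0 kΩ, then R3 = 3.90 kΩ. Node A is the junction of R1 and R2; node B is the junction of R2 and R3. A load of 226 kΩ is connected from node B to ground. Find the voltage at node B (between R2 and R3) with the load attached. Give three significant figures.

At node B, R3 is in parallel with the load: R3‖R_L = 3.834 kΩ.
Below node A the resistance is R2 + (R3‖R_L) = 50.83 kΩ, so V_A = 27.8 × 50.83/60.83 = 23.23 V.
Then V_B = V_A × (R3‖R_L)/(R2 + R3‖R_L) = 23.23 × 3.834/50.83 = 1.75 V.

V ≈ 1.75 V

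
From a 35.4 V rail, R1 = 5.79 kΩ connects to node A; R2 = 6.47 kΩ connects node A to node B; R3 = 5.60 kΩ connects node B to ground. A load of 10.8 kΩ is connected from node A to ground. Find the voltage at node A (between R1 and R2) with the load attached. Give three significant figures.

V ≈ 17.6 V

Below node A the series string R2+R3 = 12.07 kΩ sits in parallel with the 10.8 kΩ load: 5.700 kΩ.
V_A = 35.4 × 5.700/(5.79 + 5.700) = 17.6 V.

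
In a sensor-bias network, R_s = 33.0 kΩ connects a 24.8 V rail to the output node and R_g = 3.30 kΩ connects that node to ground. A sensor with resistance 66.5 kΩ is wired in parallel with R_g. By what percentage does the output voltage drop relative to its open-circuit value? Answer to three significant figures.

The divider's output (Thévenin) resistance is R_s‖R_g = 3.000 kΩ.
Fractional drop under load = R_th/(R_th + R_L) = 3.000 / (3.000 + 66.5) = 0.04317.
So the output falls by 4.32 %.

4.32 %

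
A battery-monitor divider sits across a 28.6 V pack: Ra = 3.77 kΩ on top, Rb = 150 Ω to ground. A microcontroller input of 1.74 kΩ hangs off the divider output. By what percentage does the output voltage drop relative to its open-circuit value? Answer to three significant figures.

7.66 %

The divider's output (Thévenin) resistance is Ra‖Rb = 144.3 Ω.
Fractional drop under load = R_th/(R_th + R_L) = 144.3 / (144.3 + 1740) = 0.07656.
So the output falls by 7.66 %.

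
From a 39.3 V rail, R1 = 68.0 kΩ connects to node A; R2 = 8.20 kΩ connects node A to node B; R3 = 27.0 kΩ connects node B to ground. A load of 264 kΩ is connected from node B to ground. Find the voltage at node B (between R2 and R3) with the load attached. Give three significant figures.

V ≈ 9.56 V

At node B, R3 is in parallel with the load: R3‖R_L = 24.49 kΩ.
Below node A the resistance is R2 + (R3‖R_L) = 32.69 kΩ, so V_A = 39.3 × 32.69/100.7 = 12.76 V.
Then V_B = V_A × (R3‖R_L)/(R2 + R3‖R_L) = 12.76 × 24.49/32.69 = 9.56 V.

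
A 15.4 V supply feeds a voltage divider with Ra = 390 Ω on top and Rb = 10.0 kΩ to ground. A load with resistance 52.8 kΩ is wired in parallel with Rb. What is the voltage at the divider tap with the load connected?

V_out ≈ 14.7 V

The load sits in parallel with Rb: Rb‖R_L = (10000 × 52800) / (10000 + 52800) = 8408 Ω.
V_out = 15.4 × 8408 / (390 + 8408) = 15.4 × 8408/8798 = 14.7 V.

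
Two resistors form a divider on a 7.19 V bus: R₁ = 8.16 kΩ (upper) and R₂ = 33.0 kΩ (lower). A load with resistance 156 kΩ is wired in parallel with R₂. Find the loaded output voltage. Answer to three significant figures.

The load sits in parallel with R₂: R₂‖R_L = (33.0 × 156) / (33.0 + 156) = 27.24 kΩ.
V_out = 7.19 × 27.24 / (8.16 + 27.24) = 7.19 × 27.24/35.40 = 5.53 V.
(Unloaded it would have been 5.76 V.)

V_out ≈ 5.53 V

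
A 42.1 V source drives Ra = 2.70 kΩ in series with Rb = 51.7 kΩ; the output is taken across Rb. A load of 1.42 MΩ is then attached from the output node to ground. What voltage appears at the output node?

The load sits in parallel with Rb: Rb‖R_L = (51.7 × 1420) / (51.7 + 1420) = 49.88 kΩ.
V_out = 42.1 × 49.88 / (2.70 + 49.88) = 42.1 × 49.88/52.58 = 39.9 V.
(Unloaded it would have been 40.0 V.)

V_out ≈ 39.9 V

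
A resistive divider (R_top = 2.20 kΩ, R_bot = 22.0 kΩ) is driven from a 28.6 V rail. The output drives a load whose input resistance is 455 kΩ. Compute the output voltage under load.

V_out ≈ 25.9 V

The load sits in parallel with R_bot: R_bot‖R_L = (22.0 × 455) / (22.0 + 455) = 20.99 kΩ.
V_out = 28.6 × 20.99 / (2.20 + 20.99) = 28.6 × 20.99/23.19 = 25.9 V.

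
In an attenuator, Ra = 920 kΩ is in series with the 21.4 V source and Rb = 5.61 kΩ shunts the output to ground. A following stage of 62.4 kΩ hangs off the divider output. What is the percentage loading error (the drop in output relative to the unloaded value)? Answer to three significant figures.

8.20 %

Unloaded V = 21.4 × 5.61/925.6 = 0.12970 V.
Loaded: Rb‖R_L = 5.147 kΩ, giving V = 21.4 × 5.147/925.1 = 0.11906 V.
Drop = (0.12970 − 0.11906) / 0.12970 = 8.20 %.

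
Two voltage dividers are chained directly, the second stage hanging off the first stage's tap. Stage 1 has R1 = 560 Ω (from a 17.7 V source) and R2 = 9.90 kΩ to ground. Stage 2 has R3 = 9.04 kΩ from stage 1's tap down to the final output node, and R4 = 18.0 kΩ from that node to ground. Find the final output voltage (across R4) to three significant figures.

Stage 2 presents R3+R4 = 27040 Ω as a load on stage 1's tap.
Stage 1's lower leg becomes R2‖(R3+R4) = 7247 Ω, so V_mid = 17.7 × 7247/7807 = 16.43 V.
Stage 2 is itself unloaded: V_out = V_mid × R4/(R3+R4) = 16.43 × 18000/27040 = 10.9 V.

V_out ≈ 10.9 V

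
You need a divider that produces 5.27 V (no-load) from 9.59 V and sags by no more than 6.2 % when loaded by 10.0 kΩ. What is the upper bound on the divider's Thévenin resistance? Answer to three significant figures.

R_th ≤ 661 Ω

Loading drop = R_th/(R_th + R_L) ≤ 0.0620, so R_th ≤ R_L · ε/(1−ε) = 10.0 kΩ × 0.0620/0.9380 = 661 Ω.
(Any R1, R2 with R2/(R1+R2) = 0.550 and R1‖R2 ≤ 661 Ω will meet the spec.)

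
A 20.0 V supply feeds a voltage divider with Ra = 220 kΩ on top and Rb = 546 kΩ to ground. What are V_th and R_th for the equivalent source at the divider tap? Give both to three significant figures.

V_th is the open-circuit tap voltage: 20.0 × 546/(220 + 546) = 14.3 V.
With the supply zeroed, Ra and Rb appear in parallel from the tap: R_th = Ra‖Rb = (220 × 546)/766.0 = 157 kΩ.

V_th = 14.3 V, R_th = 157 kΩ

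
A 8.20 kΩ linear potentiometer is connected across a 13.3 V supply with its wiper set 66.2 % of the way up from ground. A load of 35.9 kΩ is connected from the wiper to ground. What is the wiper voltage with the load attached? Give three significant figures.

The wiper splits the pot into (1−α)R = 2.772 kΩ above and αR = 5.428 kΩ below.
Lower section ‖ load = 4.715 kΩ.
V_wiper = 13.3 × 4.715/(2.772 + 4.715) = 8.38 V.

V ≈ 8.38 V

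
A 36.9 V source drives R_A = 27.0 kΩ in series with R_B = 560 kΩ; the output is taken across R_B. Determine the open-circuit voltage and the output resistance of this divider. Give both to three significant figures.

V_th is the open-circuit tap voltage: 36.9 × 560/(27.0 + 560) = 35.2 V.
With the supply zeroed, R_A and R_B appear in parallel from the tap: R_th = R_A‖R_B = (27.0 × 560)/587.0 = 25.8 kΩ.

V_th = 35.2 V, R_th = 25.8 kΩ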